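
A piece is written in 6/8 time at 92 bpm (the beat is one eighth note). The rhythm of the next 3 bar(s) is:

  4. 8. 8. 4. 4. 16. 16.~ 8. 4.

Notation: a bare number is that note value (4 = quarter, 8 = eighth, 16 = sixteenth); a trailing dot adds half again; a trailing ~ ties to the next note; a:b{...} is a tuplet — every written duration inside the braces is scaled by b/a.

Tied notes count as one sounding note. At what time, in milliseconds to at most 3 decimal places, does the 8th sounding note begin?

note 8 onset = 15b = 9782.609ms

1. 0.0ms @ 0 + 1956.522ms (3)
2. 1956.522ms @ 3 + 978.261ms (3/2)
3. 2934.783ms @ 9/2 + 978.261ms (3/2)
4. 3913.043ms @ 6 + 1956.522ms (3)
5. 5869.565ms @ 9 + 1956.522ms (3)
6. 7826.087ms @ 12 + 489.13ms (3/4)
7. 8315.217ms @ 51/4 + 1467.391ms (9/4)
8. 9782.609ms @ 15 + 1956.522ms (3)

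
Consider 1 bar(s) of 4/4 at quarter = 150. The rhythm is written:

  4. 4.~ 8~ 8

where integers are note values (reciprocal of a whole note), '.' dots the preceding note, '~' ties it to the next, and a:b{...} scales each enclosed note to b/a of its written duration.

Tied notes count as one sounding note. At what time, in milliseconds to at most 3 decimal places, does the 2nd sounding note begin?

1. 0.0ms @ 0 + 600.0ms (3/2)
2. 600.0ms @ 3/2 + 1000.0ms (5/2)

note 2 onset = 3/2b = 600.0ms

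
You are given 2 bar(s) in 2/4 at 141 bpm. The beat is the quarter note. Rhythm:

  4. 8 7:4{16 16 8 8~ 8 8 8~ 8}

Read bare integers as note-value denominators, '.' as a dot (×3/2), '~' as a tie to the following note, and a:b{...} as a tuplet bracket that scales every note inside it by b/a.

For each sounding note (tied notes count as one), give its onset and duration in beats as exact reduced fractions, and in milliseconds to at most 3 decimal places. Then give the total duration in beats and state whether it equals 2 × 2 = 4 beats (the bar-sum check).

1) 0.0ms=0b +638.298ms=3/2b
2) 638.298ms=3/2b +212.766ms=1/2b
3) 851.064ms=2b +60.79ms=1/7b
4) 911.854ms=15/7b +60.79ms=1/7b
5) 972.644ms=16/7b +121.581ms=2/7b
6) 1094.225ms=18/7b +243.161ms=4/7b
7) 1337.386ms=22/7b +121.581ms=2/7b
8) 1458.967ms=24/7b +243.161ms=4/7b
Σ=4b of 4 (141bpm 2/4) — PASS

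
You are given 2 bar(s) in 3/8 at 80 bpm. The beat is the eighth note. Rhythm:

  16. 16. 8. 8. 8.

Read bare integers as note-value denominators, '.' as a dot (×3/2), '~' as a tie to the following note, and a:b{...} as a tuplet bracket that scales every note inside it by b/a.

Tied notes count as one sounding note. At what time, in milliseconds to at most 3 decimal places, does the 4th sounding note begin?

1. 0.0ms @ 0 + 562.5ms (3/4)
2. 562.5ms @ 3/4 + 562.5ms (3/4)
3. 1125.0ms @ 3/2 + 1125.0ms (3/2)
4. 2250.0ms @ 3 + 1125.0ms (3/2)
5. 3375.0ms @ 9/2 + 1125.0ms (3/2)

note 4 onset = 3b = 2250.0ms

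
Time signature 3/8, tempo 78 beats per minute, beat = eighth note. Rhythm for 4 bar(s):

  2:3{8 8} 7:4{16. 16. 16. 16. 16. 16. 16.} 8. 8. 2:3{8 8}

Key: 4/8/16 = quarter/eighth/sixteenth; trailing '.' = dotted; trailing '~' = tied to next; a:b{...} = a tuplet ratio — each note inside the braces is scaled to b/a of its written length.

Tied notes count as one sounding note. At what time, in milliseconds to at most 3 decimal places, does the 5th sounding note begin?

1. 0.0ms @ 0 + 1153.846ms (3/2)
2. 1153.846ms @ 3/2 + 1153.846ms (3/2)
3. 2307.692ms @ 3 + 329.67ms (3/7)
4. 2637.363ms @ 24/7 + 329.67ms (3/7)
5. 2967.033ms @ 27/7 + 329.67ms (3/7)
6. 3296.703ms @ 30/7 + 329.67ms (3/7)
7. 3626.374ms @ 33/7 + 329.67ms (3/7)
8. 3956.044ms @ 36/7 + 329.67ms (3/7)
9. 4285.714ms @ 39/7 + 329.67ms (3/7)
10. 4615.385ms @ 6 + 1153.846ms (3/2)
11. 5769.231ms @ 15/2 + 1153.846ms (3/2)
12. 6923.077ms @ 9 + 1153.846ms (3/2)
13. 8076.923ms @ 21/2 + 1153.846ms (3/2)

note 5 onset = 27/7b = 2967.033ms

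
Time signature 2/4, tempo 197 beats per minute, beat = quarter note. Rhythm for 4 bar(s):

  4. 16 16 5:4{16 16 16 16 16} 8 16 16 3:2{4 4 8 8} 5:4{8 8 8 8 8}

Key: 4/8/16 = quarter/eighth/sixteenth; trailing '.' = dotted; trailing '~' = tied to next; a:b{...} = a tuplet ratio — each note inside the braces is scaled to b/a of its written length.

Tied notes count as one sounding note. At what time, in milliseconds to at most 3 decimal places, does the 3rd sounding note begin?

1. 0.0ms @ 0 + 456.853ms (3/2)
2. 456.853ms @ 3/2 + 76.142ms (1/4)
3. 532.995ms @ 7/4 + 76.142ms (1/4)
4. 609.137ms @ 2 + 60.914ms (1/5)
5. 670.051ms @ 11/5 + 60.914ms (1/5)
6. 730.964ms @ 12/5 + 60.914ms (1/5)
7. 791.878ms @ 13/5 + 60.914ms (1/5)
8. 852.792ms @ 14/5 + 60.914ms (1/5)
9. 913.706ms @ 3 + 152.284ms (1/2)
10. 1065.99ms @ 7/2 + 76.142ms (1/4)
11. 1142.132ms @ 15/4 + 76.142ms (1/4)
12. 1218.274ms @ 4 + 203.046ms (2/3)
13. 1421.32ms @ 14/3 + 203.046ms (2/3)
14. 1624.365ms @ 16/3 + 101.523ms (1/3)
15. 1725.888ms @ 17/3 + 101.523ms (1/3)
16. 1827.411ms @ 6 + 121.827ms (2/5)
17. 1949.239ms @ 32/5 + 121.827ms (2/5)
18. 2071.066ms @ 34/5 + 121.827ms (2/5)
19. 2192.893ms @ 36/5 + 121.827ms (2/5)
20. 2314.721ms @ 38/5 + 121.827ms (2/5)

note 3 onset = 7/4b = 532.995ms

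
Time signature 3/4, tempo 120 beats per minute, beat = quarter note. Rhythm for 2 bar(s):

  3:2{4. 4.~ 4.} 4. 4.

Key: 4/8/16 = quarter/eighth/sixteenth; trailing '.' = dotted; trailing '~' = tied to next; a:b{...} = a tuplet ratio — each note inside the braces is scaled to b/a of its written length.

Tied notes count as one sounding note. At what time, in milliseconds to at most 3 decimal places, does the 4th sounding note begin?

1. 0.0ms @ 0 + 500.0ms (1)
2. 500.0ms @ 1 + 1000.0ms (2)
3. 1500.0ms @ 3 + 750.0ms (3/2)
4. 2250.0ms @ 9/2 + 750.0ms (3/2)

note 4 onset = 9/2b = 2250.0ms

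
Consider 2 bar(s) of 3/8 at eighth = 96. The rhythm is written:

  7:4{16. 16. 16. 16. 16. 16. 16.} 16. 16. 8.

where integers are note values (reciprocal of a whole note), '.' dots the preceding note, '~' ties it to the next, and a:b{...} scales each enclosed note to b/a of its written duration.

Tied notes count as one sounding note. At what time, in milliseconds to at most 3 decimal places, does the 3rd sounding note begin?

1. 0.0ms @ 0 + 267.857ms (3/7)
2. 267.857ms @ 3/7 + 267.857ms (3/7)
3. 535.714ms @ 6/7 + 267.857ms (3/7)
4. 803.571ms @ 9/7 + 267.857ms (3/7)
5. 1071.429ms @ 12/7 + 267.857ms (3/7)
6. 1339.286ms @ 15/7 + 267.857ms (3/7)
7. 1607.143ms @ 18/7 + 267.857ms (3/7)
8. 1875.0ms @ 3 + 468.75ms (3/4)
9. 2343.75ms @ 15/4 + 468.75ms (3/4)
10. 2812.5ms @ 9/2 + 937.5ms (3/2)

note 3 onset = 6/7b = 535.714ms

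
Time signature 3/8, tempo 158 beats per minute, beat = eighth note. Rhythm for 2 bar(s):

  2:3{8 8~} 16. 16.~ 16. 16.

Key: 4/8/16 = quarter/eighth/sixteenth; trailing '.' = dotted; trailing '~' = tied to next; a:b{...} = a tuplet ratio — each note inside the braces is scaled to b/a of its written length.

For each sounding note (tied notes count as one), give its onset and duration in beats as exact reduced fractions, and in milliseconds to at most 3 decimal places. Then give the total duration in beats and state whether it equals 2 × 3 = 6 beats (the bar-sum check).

1) 0.0ms=0b +569.62ms=3/2b
2) 569.62ms=3/2b +854.43ms=9/4b
3) 1424.051ms=15/4b +569.62ms=3/2b
4) 1993.671ms=21/4b +284.81ms=3/4b
Σ=6b of 6 (158bpm 3/8) — PASS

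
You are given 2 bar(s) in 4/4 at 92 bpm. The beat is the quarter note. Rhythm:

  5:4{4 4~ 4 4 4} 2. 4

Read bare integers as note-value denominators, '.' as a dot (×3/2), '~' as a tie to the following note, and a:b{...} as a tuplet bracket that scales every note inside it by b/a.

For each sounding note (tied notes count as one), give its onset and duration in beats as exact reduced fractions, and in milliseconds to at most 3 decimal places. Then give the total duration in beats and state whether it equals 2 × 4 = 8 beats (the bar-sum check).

1) 0.0ms=0b +521.739ms=4/5b
2) 521.739ms=4/5b +1043.478ms=8/5b
3) 1565.217ms=12/5b +521.739ms=4/5b
4) 2086.957ms=16/5b +521.739ms=4/5b
5) 2608.696ms=4b +1956.522ms=3b
6) 4565.217ms=7b +652.174ms=1b
Σ=8b of 8 (92bpm 4/4) — PASS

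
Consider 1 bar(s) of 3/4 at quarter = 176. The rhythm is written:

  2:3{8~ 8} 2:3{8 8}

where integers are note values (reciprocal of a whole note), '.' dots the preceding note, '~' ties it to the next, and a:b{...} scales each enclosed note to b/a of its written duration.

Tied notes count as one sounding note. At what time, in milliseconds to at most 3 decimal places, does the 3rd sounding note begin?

1. 0.0ms @ 0 + 511.364ms (3/2)
2. 511.364ms @ 3/2 + 255.682ms (3/4)
3. 767.045ms @ 9/4 + 255.682ms (3/4)

note 3 onset = 9/4b = 767.045ms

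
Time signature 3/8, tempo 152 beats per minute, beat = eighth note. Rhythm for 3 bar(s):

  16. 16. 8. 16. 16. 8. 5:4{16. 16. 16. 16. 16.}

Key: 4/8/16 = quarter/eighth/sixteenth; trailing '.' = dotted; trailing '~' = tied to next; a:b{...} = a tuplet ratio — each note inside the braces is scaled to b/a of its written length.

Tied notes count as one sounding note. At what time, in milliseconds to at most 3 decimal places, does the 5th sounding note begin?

1. 0.0ms @ 0 + 296.053ms (3/4)
2. 296.053ms @ 3/4 + 296.053ms (3/4)
3. 592.105ms @ 3/2 + 592.105ms (3/2)
4. 1184.211ms @ 3 + 296.053ms (3/4)
5. 1480.263ms @ 15/4 + 296.053ms (3/4)
6. 1776.316ms @ 9/2 + 592.105ms (3/2)
7. 2368.421ms @ 6 + 236.842ms (3/5)
8. 2605.263ms @ 33/5 + 236.842ms (3/5)
9. 2842.105ms @ 36/5 + 236.842ms (3/5)
10. 3078.947ms @ 39/5 + 236.842ms (3/5)
11. 3315.789ms @ 42/5 + 236.842ms (3/5)

note 5 onset = 15/4b = 1480.263ms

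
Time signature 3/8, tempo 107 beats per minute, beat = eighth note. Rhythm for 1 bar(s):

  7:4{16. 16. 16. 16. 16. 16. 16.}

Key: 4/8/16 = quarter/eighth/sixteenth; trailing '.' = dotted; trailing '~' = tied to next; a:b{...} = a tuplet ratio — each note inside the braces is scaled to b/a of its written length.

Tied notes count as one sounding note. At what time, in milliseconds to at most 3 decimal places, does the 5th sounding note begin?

1. 0.0ms @ 0 + 240.32ms (3/7)
2. 240.32ms @ 3/7 + 240.32ms (3/7)
3. 480.641ms @ 6/7 + 240.32ms (3/7)
4. 720.961ms @ 9/7 + 240.32ms (3/7)
5. 961.282ms @ 12/7 + 240.32ms (3/7)
6. 1201.602ms @ 15/7 + 240.32ms (3/7)
7. 1441.923ms @ 18/7 + 240.32ms (3/7)

note 5 onset = 12/7b = 961.282ms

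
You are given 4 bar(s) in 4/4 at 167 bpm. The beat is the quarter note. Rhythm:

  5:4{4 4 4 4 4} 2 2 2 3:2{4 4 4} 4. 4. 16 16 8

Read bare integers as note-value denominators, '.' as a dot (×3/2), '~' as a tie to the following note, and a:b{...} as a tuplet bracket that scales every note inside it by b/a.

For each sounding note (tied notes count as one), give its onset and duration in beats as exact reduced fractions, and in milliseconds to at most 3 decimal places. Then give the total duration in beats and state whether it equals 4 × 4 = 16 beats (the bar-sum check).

1) 0.0ms=0b +287.425ms=4/5b
2) 287.425ms=4/5b +287.425ms=4/5b
3) 574.85ms=8/5b +287.425ms=4/5b
4) 862.275ms=12/5b +287.425ms=4/5b
5) 1149.701ms=16/5b +287.425ms=4/5b
6) 1437.126ms=4b +718.563ms=2b
7) 2155.689ms=6b +718.563ms=2b
8) 2874.251ms=8b +718.563ms=2b
9) 3592.814ms=10b +239.521ms=2/3b
10) 3832.335ms=32/3b +239.521ms=2/3b
11) 4071.856ms=34/3b +239.521ms=2/3b
12) 4311.377ms=12b +538.922ms=3/2b
13) 4850.299ms=27/2b +538.922ms=3/2b
14) 5389.222ms=15b +89.82ms=1/4b
15) 5479.042ms=61/4b +89.82ms=1/4b
16) 5568.862ms=31/2b +179.641ms=1/2b
Σ=16b of 16 (167bpm 4/4) — PASS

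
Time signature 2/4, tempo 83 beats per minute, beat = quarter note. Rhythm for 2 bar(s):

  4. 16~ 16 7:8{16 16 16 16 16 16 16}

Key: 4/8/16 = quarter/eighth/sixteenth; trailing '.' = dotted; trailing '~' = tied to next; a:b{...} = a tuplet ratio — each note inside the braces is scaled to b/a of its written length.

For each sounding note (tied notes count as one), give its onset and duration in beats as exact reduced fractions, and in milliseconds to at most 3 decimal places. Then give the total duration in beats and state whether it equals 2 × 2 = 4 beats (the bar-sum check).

1) 0.0ms=0b +1084.337ms=3/2b
2) 1084.337ms=3/2b +361.446ms=1/2b
3) 1445.783ms=2b +206.54ms=2/7b
4) 1652.324ms=16/7b +206.54ms=2/7b
5) 1858.864ms=18/7b +206.54ms=2/7b
6) 2065.404ms=20/7b +206.54ms=2/7b
7) 2271.945ms=22/7b +206.54ms=2/7b
8) 2478.485ms=24/7b +206.54ms=2/7b
9) 2685.026ms=26/7b +206.54ms=2/7b
Σ=4b of 4 (83bpm 2/4) — PASS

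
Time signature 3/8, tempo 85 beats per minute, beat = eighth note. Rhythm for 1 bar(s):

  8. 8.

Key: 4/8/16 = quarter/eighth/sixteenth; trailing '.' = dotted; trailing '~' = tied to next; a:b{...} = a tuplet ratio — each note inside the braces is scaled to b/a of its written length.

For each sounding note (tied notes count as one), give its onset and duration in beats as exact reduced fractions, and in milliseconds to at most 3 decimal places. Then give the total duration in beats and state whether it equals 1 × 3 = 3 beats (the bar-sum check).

1) 0.0ms=0b +1058.824ms=3/2b
2) 1058.824ms=3/2b +1058.824ms=3/2b
Σ=3b of 3 (85bpm 3/8) — PASS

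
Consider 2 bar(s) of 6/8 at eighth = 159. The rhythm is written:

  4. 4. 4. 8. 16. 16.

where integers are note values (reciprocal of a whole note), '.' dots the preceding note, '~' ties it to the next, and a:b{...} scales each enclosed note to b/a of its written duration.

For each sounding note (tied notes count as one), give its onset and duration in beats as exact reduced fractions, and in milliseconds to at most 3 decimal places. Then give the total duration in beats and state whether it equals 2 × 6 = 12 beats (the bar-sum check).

1) 0.0ms=0b +1132.075ms=3b
2) 1132.075ms=3b +1132.075ms=3b
3) 2264.151ms=6b +1132.075ms=3b
4) 3396.226ms=9b +566.038ms=3/2b
5) 3962.264ms=21/2b +283.019ms=3/4b
6) 4245.283ms=45/4b +283.019ms=3/4b
Σ=12b of 12 (159bpm 6/8) — PASS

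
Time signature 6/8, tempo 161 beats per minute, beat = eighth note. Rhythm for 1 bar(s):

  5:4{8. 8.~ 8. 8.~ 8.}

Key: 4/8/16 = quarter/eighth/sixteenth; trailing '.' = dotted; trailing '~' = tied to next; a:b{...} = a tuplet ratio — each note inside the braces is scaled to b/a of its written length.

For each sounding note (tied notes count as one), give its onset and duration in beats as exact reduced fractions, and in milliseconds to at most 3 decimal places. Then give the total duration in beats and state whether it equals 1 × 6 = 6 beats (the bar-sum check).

1) 0.0ms=0b +447.205ms=6/5b
2) 447.205ms=6/5b +894.41ms=12/5b
3) 1341.615ms=18/5b +894.41ms=12/5b
Σ=6b of 6 (161bpm 6/8) — PASS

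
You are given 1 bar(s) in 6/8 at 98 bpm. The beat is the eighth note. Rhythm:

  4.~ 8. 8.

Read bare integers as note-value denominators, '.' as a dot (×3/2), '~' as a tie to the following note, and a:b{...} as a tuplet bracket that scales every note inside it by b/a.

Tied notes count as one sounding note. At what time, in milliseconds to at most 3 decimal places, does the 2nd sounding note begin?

1. 0.0ms @ 0 + 2755.102ms (9/2)
2. 2755.102ms @ 9/2 + 918.367ms (3/2)

note 2 onset = 9/2b = 2755.102ms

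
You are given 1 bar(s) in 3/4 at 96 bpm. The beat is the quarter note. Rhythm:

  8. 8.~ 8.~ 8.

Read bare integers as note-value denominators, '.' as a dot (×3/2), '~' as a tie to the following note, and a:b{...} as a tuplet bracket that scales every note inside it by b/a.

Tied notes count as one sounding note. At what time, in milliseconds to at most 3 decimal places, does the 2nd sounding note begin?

note 2 onset = 3/4b = 468.75ms

1. 0.0ms @ 0 + 468.75ms (3/4)
2. 468.75ms @ 3/4 + 1406.25ms (9/4)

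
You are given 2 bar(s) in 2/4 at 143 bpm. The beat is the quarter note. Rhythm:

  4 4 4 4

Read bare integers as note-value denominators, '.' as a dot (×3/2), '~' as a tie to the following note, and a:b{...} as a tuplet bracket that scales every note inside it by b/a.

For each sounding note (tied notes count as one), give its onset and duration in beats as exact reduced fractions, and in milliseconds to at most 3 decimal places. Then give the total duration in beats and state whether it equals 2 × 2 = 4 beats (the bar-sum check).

1) 0.0ms=0b +419.58ms=1b
2) 419.58ms=1b +419.58ms=1b
3) 839.161ms=2b +419.58ms=1b
4) 1258.741ms=3b +419.58ms=1b
Σ=4b of 4 (143bpm 2/4) — PASS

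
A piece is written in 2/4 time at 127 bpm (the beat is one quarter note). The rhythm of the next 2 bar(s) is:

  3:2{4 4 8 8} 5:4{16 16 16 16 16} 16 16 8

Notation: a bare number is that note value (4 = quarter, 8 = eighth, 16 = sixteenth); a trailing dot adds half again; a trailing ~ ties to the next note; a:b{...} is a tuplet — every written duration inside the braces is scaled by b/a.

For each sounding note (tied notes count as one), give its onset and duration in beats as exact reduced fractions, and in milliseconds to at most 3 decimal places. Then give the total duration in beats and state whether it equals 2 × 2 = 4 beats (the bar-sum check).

1) 0.0ms=0b +314.961ms=2/3b
2) 314.961ms=2/3b +314.961ms=2/3b
3) 629.921ms=4/3b +157.48ms=1/3b
4) 787.402ms=5/3b +157.48ms=1/3b
5) 944.882ms=2b +94.488ms=1/5b
6) 1039.37ms=11/5b +94.488ms=1/5b
7) 1133.858ms=12/5b +94.488ms=1/5b
8) 1228.346ms=13/5b +94.488ms=1/5b
9) 1322.835ms=14/5b +94.488ms=1/5b
10) 1417.323ms=3b +118.11ms=1/4b
11) 1535.433ms=13/4b +118.11ms=1/4b
12) 1653.543ms=7/2b +236.22ms=1/2b
Σ=4b of 4 (127bpm 2/4) — PASS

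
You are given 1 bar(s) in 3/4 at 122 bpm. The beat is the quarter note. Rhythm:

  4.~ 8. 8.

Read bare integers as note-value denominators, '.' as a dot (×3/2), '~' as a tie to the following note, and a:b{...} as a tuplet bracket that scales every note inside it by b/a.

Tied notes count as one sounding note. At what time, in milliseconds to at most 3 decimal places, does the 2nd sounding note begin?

1. 0.0ms @ 0 + 1106.557ms (9/4)
2. 1106.557ms @ 9/4 + 368.852ms (3/4)

note 2 onset = 9/4b = 1106.557ms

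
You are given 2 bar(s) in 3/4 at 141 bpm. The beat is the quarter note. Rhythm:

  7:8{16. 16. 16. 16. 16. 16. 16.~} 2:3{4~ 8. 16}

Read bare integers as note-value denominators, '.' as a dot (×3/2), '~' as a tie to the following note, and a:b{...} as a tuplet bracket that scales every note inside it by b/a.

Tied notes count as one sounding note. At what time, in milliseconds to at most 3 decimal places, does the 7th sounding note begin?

note 7 onset = 18/7b = 1094.225ms

1. 0.0ms @ 0 + 182.371ms (3/7)
2. 182.371ms @ 3/7 + 182.371ms (3/7)
3. 364.742ms @ 6/7 + 182.371ms (3/7)
4. 547.112ms @ 9/7 + 182.371ms (3/7)
5. 729.483ms @ 12/7 + 182.371ms (3/7)
6. 911.854ms @ 15/7 + 182.371ms (3/7)
7. 1094.225ms @ 18/7 + 1299.392ms (171/56)
8. 2393.617ms @ 45/8 + 159.574ms (3/8)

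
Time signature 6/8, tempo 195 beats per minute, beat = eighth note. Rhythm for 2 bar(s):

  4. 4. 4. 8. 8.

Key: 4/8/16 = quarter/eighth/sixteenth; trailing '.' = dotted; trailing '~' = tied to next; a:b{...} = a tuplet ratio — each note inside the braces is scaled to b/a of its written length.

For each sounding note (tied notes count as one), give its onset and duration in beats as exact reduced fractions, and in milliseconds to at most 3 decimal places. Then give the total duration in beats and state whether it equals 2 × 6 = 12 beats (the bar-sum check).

1) 0.0ms=0b +923.077ms=3b
2) 923.077ms=3b +923.077ms=3b
3) 1846.154ms=6b +923.077ms=3b
4) 2769.231ms=9b +461.538ms=3/2b
5) 3230.769ms=21/2b +461.538ms=3/2b
Σ=12b of 12 (195bpm 6/8) — PASS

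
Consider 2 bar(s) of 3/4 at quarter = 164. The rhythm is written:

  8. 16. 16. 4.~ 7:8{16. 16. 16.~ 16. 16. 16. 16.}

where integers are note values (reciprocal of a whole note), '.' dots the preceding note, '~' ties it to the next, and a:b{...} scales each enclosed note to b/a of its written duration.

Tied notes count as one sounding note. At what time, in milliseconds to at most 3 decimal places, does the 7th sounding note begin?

1. 0.0ms @ 0 + 274.39ms (3/4)
2. 274.39ms @ 3/4 + 137.195ms (3/8)
3. 411.585ms @ 9/8 + 137.195ms (3/8)
4. 548.78ms @ 3/2 + 705.575ms (27/14)
5. 1254.355ms @ 24/7 + 156.794ms (3/7)
6. 1411.15ms @ 27/7 + 313.589ms (6/7)
7. 1724.739ms @ 33/7 + 156.794ms (3/7)
8. 1881.533ms @ 36/7 + 156.794ms (3/7)
9. 2038.328ms @ 39/7 + 156.794ms (3/7)

note 7 onset = 33/7b = 1724.739ms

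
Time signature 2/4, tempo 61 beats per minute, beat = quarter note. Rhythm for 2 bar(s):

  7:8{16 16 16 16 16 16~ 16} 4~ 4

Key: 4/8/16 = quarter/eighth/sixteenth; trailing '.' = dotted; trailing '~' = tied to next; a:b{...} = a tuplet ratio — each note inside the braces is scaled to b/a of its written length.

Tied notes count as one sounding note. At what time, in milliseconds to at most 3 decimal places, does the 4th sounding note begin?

note 4 onset = 6/7b = 843.091ms

1. 0.0ms @ 0 + 281.03ms (2/7)
2. 281.03ms @ 2/7 + 281.03ms (2/7)
3. 562.061ms @ 4/7 + 281.03ms (2/7)
4. 843.091ms @ 6/7 + 281.03ms (2/7)
5. 1124.122ms @ 8/7 + 281.03ms (2/7)
6. 1405.152ms @ 10/7 + 562.061ms (4/7)
7. 1967.213ms @ 2 + 1967.213ms (2)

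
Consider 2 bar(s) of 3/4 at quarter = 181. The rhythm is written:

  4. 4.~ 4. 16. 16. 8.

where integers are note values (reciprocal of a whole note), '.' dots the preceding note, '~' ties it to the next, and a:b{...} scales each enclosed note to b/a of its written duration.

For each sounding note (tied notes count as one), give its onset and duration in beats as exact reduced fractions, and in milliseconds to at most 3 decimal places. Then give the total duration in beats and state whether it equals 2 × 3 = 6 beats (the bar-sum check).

1) 0.0ms=0b +497.238ms=3/2b
2) 497.238ms=3/2b +994.475ms=3b
3) 1491.713ms=9/2b +124.309ms=3/8b
4) 1616.022ms=39/8b +124.309ms=3/8b
5) 1740.331ms=21/4b +248.619ms=3/4b
Σ=6b of 6 (181bpm 3/4) — PASS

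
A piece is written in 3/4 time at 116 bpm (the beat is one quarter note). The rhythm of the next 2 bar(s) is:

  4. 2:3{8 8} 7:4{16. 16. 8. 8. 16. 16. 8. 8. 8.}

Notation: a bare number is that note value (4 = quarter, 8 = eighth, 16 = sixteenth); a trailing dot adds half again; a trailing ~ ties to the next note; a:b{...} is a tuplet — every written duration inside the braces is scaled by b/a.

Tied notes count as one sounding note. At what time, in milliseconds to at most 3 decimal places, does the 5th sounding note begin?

note 5 onset = 45/14b = 1662.562ms

1. 0.0ms @ 0 + 775.862ms (3/2)
2. 775.862ms @ 3/2 + 387.931ms (3/4)
3. 1163.793ms @ 9/4 + 387.931ms (3/4)
4. 1551.724ms @ 3 + 110.837ms (3/14)
5. 1662.562ms @ 45/14 + 110.837ms (3/14)
6. 1773.399ms @ 24/7 + 221.675ms (3/7)
7. 1995.074ms @ 27/7 + 221.675ms (3/7)
8. 2216.749ms @ 30/7 + 110.837ms (3/14)
9. 2327.586ms @ 9/2 + 110.837ms (3/14)
10. 2438.424ms @ 33/7 + 221.675ms (3/7)
11. 2660.099ms @ 36/7 + 221.675ms (3/7)
12. 2881.773ms @ 39/7 + 221.675ms (3/7)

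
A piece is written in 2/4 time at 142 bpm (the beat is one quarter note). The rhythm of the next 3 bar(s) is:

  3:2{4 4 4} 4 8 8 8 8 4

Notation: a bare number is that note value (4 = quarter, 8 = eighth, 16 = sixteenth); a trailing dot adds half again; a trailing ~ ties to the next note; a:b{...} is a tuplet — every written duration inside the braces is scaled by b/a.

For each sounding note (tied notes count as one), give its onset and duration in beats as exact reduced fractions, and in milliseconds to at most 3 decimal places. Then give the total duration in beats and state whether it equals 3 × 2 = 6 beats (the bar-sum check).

1) 0.0ms=0b +281.69ms=2/3b
2) 281.69ms=2/3b +281.69ms=2/3b
3) 563.38ms=4/3b +281.69ms=2/3b
4) 845.07ms=2b +422.535ms=1b
5) 1267.606ms=3b +211.268ms=1/2b
6) 1478.873ms=7/2b +211.268ms=1/2b
7) 1690.141ms=4b +211.268ms=1/2b
8) 1901.408ms=9/2b +211.268ms=1/2b
9) 2112.676ms=5b +422.535ms=1b
Σ=6b of 6 (142bpm 2/4) — PASS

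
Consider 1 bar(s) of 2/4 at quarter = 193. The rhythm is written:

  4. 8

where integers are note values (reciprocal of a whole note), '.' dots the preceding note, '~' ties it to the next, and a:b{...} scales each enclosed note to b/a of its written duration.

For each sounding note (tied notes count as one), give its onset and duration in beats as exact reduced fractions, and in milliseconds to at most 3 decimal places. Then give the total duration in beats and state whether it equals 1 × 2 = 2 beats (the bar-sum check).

1) 0.0ms=0b +466.321ms=3/2b
2) 466.321ms=3/2b +155.44ms=1/2b
Σ=2b of 2 (193bpm 2/4) — PASS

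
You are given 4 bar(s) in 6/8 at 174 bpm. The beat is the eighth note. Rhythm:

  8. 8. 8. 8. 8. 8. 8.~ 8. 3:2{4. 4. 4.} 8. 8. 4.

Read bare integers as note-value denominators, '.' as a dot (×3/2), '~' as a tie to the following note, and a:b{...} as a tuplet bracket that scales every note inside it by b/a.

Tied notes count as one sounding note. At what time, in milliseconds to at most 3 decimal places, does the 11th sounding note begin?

1. 0.0ms @ 0 + 517.241ms (3/2)
2. 517.241ms @ 3/2 + 517.241ms (3/2)
3. 1034.483ms @ 3 + 517.241ms (3/2)
4. 1551.724ms @ 9/2 + 517.241ms (3/2)
5. 2068.966ms @ 6 + 517.241ms (3/2)
6. 2586.207ms @ 15/2 + 517.241ms (3/2)
7. 3103.448ms @ 9 + 1034.483ms (3)
8. 4137.931ms @ 12 + 689.655ms (2)
9. 4827.586ms @ 14 + 689.655ms (2)
10. 5517.241ms @ 16 + 689.655ms (2)
11. 6206.897ms @ 18 + 517.241ms (3/2)
12. 6724.138ms @ 39/2 + 517.241ms (3/2)
13. 7241.379ms @ 21 + 1034.483ms (3)

note 11 onset = 18b = 6206.897ms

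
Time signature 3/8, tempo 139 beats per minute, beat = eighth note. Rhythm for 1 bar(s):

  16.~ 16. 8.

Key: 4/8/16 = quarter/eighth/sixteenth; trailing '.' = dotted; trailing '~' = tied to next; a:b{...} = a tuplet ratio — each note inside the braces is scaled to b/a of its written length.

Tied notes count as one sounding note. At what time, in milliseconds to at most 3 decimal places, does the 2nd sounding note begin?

note 2 onset = 3/2b = 647.482ms

1. 0.0ms @ 0 + 647.482ms (3/2)
2. 647.482ms @ 3/2 + 647.482ms (3/2)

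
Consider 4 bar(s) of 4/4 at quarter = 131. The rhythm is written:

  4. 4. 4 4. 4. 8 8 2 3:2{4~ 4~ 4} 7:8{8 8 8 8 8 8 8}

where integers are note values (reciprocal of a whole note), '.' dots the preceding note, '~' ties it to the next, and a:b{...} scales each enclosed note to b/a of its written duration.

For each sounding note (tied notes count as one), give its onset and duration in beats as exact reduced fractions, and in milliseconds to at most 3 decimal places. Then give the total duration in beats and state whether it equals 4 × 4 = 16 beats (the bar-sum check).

1) 0.0ms=0b +687.023ms=3/2b
2) 687.023ms=3/2b +687.023ms=3/2b
3) 1374.046ms=3b +458.015ms=1b
4) 1832.061ms=4b +687.023ms=3/2b
5) 2519.084ms=11/2b +687.023ms=3/2b
6) 3206.107ms=7b +229.008ms=1/2b
7) 3435.115ms=15/2b +229.008ms=1/2b
8) 3664.122ms=8b +916.031ms=2b
9) 4580.153ms=10b +916.031ms=2b
10) 5496.183ms=12b +261.723ms=4/7b
11) 5757.906ms=88/7b +261.723ms=4/7b
12) 6019.629ms=92/7b +261.723ms=4/7b
13) 6281.352ms=96/7b +261.723ms=4/7b
14) 6543.075ms=100/7b +261.723ms=4/7b
15) 6804.798ms=104/7b +261.723ms=4/7b
16) 7066.521ms=108/7b +261.723ms=4/7b
Σ=16b of 16 (131bpm 4/4) — PASS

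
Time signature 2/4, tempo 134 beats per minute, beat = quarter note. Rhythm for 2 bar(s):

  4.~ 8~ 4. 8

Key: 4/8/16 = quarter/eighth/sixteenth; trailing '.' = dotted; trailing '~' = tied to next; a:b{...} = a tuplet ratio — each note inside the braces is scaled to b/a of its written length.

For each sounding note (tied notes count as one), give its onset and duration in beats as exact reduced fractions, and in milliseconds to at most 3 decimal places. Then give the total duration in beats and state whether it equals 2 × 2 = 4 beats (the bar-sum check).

1) 0.0ms=0b +1567.164ms=7/2b
2) 1567.164ms=7/2b +223.881ms=1/2b
Σ=4b of 4 (134bpm 2/4) — PASS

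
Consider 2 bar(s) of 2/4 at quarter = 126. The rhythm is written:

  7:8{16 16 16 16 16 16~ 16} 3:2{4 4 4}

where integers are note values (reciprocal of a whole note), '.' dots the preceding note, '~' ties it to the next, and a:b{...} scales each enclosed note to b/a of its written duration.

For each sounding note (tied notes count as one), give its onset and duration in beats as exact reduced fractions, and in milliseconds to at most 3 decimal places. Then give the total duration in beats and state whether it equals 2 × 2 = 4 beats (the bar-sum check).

1) 0.0ms=0b +136.054ms=2/7b
2) 136.054ms=2/7b +136.054ms=2/7b
3) 272.109ms=4/7b +136.054ms=2/7b
4) 408.163ms=6/7b +136.054ms=2/7b
5) 544.218ms=8/7b +136.054ms=2/7b
6) 680.272ms=10/7b +272.109ms=4/7b
7) 952.381ms=2b +317.46ms=2/3b
8) 1269.841ms=8/3b +317.46ms=2/3b
9) 1587.302ms=10/3b +317.46ms=2/3b
Σ=4b of 4 (126bpm 2/4) — PASS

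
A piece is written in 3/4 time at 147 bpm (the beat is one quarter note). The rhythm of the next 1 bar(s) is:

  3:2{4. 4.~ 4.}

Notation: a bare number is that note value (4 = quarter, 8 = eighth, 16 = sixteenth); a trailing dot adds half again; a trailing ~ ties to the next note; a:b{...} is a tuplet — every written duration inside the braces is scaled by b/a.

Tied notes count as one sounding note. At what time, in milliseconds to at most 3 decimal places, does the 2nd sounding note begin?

note 2 onset = 1b = 408.163ms

1. 0.0ms @ 0 + 408.163ms (1)
2. 408.163ms @ 1 + 816.327ms (2)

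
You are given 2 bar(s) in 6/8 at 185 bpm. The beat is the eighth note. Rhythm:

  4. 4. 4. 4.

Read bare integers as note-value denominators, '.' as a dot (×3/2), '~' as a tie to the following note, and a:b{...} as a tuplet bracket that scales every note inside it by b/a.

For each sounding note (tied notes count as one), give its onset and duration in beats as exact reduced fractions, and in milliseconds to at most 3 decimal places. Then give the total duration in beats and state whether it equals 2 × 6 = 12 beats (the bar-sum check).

1) 0.0ms=0b +972.973ms=3b
2) 972.973ms=3b +972.973ms=3b
3) 1945.946ms=6b +972.973ms=3b
4) 2918.919ms=9b +972.973ms=3b
Σ=12b of 12 (185bpm 6/8) — PASS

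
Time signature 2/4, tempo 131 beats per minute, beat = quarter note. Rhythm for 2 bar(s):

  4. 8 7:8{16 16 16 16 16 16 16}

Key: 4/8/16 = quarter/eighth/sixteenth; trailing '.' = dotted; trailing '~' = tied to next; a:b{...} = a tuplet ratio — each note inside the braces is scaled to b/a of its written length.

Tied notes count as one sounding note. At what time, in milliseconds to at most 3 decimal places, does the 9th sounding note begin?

note 9 onset = 26/7b = 1701.2ms

1. 0.0ms @ 0 + 687.023ms (3/2)
2. 687.023ms @ 3/2 + 229.008ms (1/2)
3. 916.031ms @ 2 + 130.862ms (2/7)
4. 1046.892ms @ 16/7 + 130.862ms (2/7)
5. 1177.754ms @ 18/7 + 130.862ms (2/7)
6. 1308.615ms @ 20/7 + 130.862ms (2/7)
7. 1439.477ms @ 22/7 + 130.862ms (2/7)
8. 1570.338ms @ 24/7 + 130.862ms (2/7)
9. 1701.2ms @ 26/7 + 130.862ms (2/7)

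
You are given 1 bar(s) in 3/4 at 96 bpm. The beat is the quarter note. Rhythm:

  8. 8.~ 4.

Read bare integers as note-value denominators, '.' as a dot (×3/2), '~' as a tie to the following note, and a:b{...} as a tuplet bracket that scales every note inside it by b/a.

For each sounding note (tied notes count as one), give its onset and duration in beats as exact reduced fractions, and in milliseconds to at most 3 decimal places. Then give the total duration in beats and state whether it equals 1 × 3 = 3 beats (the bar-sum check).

1) 0.0ms=0b +468.75ms=3/4b
2) 468.75ms=3/4b +1406.25ms=9/4b
Σ=3b of 3 (96bpm 3/4) — PASS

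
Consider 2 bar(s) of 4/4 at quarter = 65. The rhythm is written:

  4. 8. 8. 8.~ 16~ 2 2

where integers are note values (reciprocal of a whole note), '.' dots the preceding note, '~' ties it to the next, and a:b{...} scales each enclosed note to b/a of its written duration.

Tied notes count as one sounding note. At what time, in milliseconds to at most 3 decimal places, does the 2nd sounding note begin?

1. 0.0ms @ 0 + 1384.615ms (3/2)
2. 1384.615ms @ 3/2 + 692.308ms (3/4)
3. 2076.923ms @ 9/4 + 692.308ms (3/4)
4. 2769.231ms @ 3 + 2769.231ms (3)
5. 5538.462ms @ 6 + 1846.154ms (2)

note 2 onset = 3/2b = 1384.615ms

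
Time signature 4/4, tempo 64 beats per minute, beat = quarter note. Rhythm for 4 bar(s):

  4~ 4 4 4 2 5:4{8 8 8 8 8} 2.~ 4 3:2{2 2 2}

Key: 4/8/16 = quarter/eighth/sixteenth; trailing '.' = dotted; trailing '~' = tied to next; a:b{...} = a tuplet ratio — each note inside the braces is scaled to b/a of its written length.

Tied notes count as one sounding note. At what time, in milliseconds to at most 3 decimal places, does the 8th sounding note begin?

note 8 onset = 36/5b = 6750.0ms

1. 0.0ms @ 0 + 1875.0ms (2)
2. 1875.0ms @ 2 + 937.5ms (1)
3. 2812.5ms @ 3 + 937.5ms (1)
4. 3750.0ms @ 4 + 1875.0ms (2)
5. 5625.0ms @ 6 + 375.0ms (2/5)
6. 6000.0ms @ 32/5 + 375.0ms (2/5)
7. 6375.0ms @ 34/5 + 375.0ms (2/5)
8. 6750.0ms @ 36/5 + 375.0ms (2/5)
9. 7125.0ms @ 38/5 + 375.0ms (2/5)
10. 7500.0ms @ 8 + 3750.0ms (4)
11. 11250.0ms @ 12 + 1250.0ms (4/3)
12. 12500.0ms @ 40/3 + 1250.0ms (4/3)
13. 13750.0ms @ 44/3 + 1250.0ms (4/3)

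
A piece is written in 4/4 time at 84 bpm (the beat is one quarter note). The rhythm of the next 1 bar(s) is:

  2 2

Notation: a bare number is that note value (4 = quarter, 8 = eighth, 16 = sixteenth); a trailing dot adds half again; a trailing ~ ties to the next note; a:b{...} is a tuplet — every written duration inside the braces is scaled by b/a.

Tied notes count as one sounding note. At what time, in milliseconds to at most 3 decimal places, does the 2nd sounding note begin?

note 2 onset = 2b = 1428.571ms

1. 0.0ms @ 0 + 1428.571ms (2)
2. 1428.571ms @ 2 + 1428.571ms (2)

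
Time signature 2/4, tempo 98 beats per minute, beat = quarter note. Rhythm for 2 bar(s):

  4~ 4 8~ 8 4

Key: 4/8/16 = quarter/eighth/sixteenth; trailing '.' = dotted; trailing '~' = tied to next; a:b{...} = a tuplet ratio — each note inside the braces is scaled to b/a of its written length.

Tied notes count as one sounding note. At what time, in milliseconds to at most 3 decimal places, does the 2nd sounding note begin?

1. 0.0ms @ 0 + 1224.49ms (2)
2. 1224.49ms @ 2 + 612.245ms (1)
3. 1836.735ms @ 3 + 612.245ms (1)

note 2 onset = 2b = 1224.49ms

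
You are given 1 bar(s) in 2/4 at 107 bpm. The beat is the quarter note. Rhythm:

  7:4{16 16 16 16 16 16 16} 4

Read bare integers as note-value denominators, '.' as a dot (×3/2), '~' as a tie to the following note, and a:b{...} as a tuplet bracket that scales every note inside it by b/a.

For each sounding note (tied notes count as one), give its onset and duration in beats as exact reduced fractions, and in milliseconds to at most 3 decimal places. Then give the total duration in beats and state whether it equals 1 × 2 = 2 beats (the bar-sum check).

1) 0.0ms=0b +80.107ms=1/7b
2) 80.107ms=1/7b +80.107ms=1/7b
3) 160.214ms=2/7b +80.107ms=1/7b
4) 240.32ms=3/7b +80.107ms=1/7b
5) 320.427ms=4/7b +80.107ms=1/7b
6) 400.534ms=5/7b +80.107ms=1/7b
7) 480.641ms=6/7b +80.107ms=1/7b
8) 560.748ms=1b +560.748ms=1b
Σ=2b of 2 (107bpm 2/4) — PASS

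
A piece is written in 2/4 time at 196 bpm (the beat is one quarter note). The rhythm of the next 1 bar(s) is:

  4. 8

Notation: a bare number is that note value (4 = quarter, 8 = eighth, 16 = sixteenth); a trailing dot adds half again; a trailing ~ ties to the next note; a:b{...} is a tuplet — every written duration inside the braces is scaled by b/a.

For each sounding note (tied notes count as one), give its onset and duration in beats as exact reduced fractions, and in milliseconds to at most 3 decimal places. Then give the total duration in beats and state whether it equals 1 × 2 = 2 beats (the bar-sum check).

1) 0.0ms=0b +459.184ms=3/2b
2) 459.184ms=3/2b +153.061ms=1/2b
Σ=2b of 2 (196bpm 2/4) — PASS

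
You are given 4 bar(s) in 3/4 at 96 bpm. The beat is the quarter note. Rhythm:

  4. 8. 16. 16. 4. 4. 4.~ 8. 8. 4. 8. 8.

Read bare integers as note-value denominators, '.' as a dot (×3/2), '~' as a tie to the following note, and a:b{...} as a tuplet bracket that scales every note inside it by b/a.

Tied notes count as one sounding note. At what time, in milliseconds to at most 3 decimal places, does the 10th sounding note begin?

note 10 onset = 21/2b = 6562.5ms

1. 0.0ms @ 0 + 937.5ms (3/2)
2. 937.5ms @ 3/2 + 468.75ms (3/4)
3. 1406.25ms @ 9/4 + 234.375ms (3/8)
4. 1640.625ms @ 21/8 + 234.375ms (3/8)
5. 1875.0ms @ 3 + 937.5ms (3/2)
6. 2812.5ms @ 9/2 + 937.5ms (3/2)
7. 3750.0ms @ 6 + 1406.25ms (9/4)
8. 5156.25ms @ 33/4 + 468.75ms (3/4)
9. 5625.0ms @ 9 + 937.5ms (3/2)
10. 6562.5ms @ 21/2 + 468.75ms (3/4)
11. 7031.25ms @ 45/4 + 468.75ms (3/4)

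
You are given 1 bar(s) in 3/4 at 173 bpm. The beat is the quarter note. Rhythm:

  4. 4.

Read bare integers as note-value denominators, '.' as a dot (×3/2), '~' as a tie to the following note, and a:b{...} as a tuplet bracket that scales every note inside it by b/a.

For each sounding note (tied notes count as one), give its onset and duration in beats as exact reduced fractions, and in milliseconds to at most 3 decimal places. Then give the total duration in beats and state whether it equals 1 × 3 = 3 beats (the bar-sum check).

1) 0.0ms=0b +520.231ms=3/2b
2) 520.231ms=3/2b +520.231ms=3/2b
Σ=3b of 3 (173bpm 3/4) — PASS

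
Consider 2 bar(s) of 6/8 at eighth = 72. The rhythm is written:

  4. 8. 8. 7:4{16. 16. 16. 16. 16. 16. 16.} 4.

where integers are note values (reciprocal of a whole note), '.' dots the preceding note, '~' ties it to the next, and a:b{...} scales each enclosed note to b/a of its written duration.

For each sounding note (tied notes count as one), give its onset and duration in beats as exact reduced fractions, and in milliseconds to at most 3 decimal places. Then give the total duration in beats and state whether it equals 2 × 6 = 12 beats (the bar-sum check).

1) 0.0ms=0b +2500.0ms=3b
2) 2500.0ms=3b +1250.0ms=3/2b
3) 3750.0ms=9/2b +1250.0ms=3/2b
4) 5000.0ms=6b +357.143ms=3/7b
5) 5357.143ms=45/7b +357.143ms=3/7b
6) 5714.286ms=48/7b +357.143ms=3/7b
7) 6071.429ms=51/7b +357.143ms=3/7b
8) 6428.571ms=54/7b +357.143ms=3/7b
9) 6785.714ms=57/7b +357.143ms=3/7b
10) 7142.857ms=60/7b +357.143ms=3/7b
11) 7500.0ms=9b +2500.0ms=3b
Σ=12b of 12 (72bpm 6/8) — PASS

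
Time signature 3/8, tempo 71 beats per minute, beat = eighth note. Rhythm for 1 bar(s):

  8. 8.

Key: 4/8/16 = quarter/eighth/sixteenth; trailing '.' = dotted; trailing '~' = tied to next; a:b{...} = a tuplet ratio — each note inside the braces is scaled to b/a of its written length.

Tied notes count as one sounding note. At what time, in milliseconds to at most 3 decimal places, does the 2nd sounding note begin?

1. 0.0ms @ 0 + 1267.606ms (3/2)
2. 1267.606ms @ 3/2 + 1267.606ms (3/2)

note 2 onset = 3/2b = 1267.606ms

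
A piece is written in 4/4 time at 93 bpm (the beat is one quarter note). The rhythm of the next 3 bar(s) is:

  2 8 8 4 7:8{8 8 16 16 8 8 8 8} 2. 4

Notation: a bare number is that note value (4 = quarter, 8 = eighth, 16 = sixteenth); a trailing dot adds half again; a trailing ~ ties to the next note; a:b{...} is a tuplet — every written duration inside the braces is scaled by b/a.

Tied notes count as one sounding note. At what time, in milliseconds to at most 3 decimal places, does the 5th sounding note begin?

1. 0.0ms @ 0 + 1290.323ms (2)
2. 1290.323ms @ 2 + 322.581ms (1/2)
3. 1612.903ms @ 5/2 + 322.581ms (1/2)
4. 1935.484ms @ 3 + 645.161ms (1)
5. 2580.645ms @ 4 + 368.664ms (4/7)
6. 2949.309ms @ 32/7 + 368.664ms (4/7)
7. 3317.972ms @ 36/7 + 184.332ms (2/7)
8. 3502.304ms @ 38/7 + 184.332ms (2/7)
9. 3686.636ms @ 40/7 + 368.664ms (4/7)
10. 4055.3ms @ 44/7 + 368.664ms (4/7)
11. 4423.963ms @ 48/7 + 368.664ms (4/7)
12. 4792.627ms @ 52/7 + 368.664ms (4/7)
13. 5161.29ms @ 8 + 1935.484ms (3)
14. 7096.774ms @ 11 + 645.161ms (1)

note 5 onset = 4b = 2580.645ms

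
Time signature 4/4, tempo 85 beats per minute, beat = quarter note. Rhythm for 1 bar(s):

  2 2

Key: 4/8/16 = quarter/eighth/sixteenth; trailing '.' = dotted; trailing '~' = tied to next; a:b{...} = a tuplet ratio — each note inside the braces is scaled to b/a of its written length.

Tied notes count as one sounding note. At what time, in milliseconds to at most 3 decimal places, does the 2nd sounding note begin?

note 2 onset = 2b = 1411.765ms

1. 0.0ms @ 0 + 1411.765ms (2)
2. 1411.765ms @ 2 + 1411.765ms (2)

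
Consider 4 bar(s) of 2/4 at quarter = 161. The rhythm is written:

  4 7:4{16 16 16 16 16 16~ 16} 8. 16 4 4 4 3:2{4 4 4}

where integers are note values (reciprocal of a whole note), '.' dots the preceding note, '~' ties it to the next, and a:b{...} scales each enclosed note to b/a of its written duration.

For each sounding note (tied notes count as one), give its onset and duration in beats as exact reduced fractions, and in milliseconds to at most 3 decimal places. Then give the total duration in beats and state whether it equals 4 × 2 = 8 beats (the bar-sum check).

1) 0.0ms=0b +372.671ms=1b
2) 372.671ms=1b +53.239ms=1/7b
3) 425.909ms=8/7b +53.239ms=1/7b
4) 479.148ms=9/7b +53.239ms=1/7b
5) 532.387ms=10/7b +53.239ms=1/7b
6) 585.626ms=11/7b +53.239ms=1/7b
7) 638.864ms=12/7b +106.477ms=2/7b
8) 745.342ms=2b +279.503ms=3/4b
9) 1024.845ms=11/4b +93.168ms=1/4b
10) 1118.012ms=3b +372.671ms=1b
11) 1490.683ms=4b +372.671ms=1b
12) 1863.354ms=5b +372.671ms=1b
13) 2236.025ms=6b +248.447ms=2/3b
14) 2484.472ms=20/3b +248.447ms=2/3b
15) 2732.919ms=22/3b +248.447ms=2/3b
Σ=8b of 8 (161bpm 2/4) — PASS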